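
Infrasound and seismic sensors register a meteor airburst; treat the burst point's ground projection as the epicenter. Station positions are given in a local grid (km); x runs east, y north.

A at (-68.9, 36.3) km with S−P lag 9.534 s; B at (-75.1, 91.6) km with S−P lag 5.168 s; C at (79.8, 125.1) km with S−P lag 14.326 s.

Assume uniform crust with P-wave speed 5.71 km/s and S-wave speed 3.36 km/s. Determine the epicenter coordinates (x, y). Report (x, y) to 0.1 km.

Distance from S−P lag: d = Δt · v_P v_S / (v_P − v_S) = Δt · (5.71·3.36)/(5.71−3.36) ≈ 8.1641·Δt.
So d_A = 77.84, d_B = 42.19, d_C = 116.96 km.
Circle about each station: (x + 68.9)² + (y − 36.3)² = 77.84²; (x + 75.1)² + (y − 91.6)² = 42.19²; (x − 79.8)² + (y − 125.1)² = 116.96².
Subtracting the A equation from the B and C equations removes the quadratic terms:
-12.4 x + 110.6 y = 12244.74
297.4 x + 177.6 y = 8332.57
Solving the 2×2 system: x ≈ -35.7, y ≈ 106.7 km.

-35.7 km east, 106.7 km north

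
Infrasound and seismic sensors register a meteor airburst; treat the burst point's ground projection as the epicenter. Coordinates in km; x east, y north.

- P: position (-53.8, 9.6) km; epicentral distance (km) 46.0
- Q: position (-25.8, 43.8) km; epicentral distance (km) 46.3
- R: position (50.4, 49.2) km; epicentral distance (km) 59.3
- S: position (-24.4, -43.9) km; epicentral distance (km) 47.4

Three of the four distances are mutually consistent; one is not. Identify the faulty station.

Solve using three stations at a time. Using P, Q, S (subtract circle equations pairwise → linear system) gives (x, y) ≈ (-8.7, 0.8).
Distances from that point to each station vs reported:
  P: calculated 46.0 vs reported 46.0 → residual 0.0 km
  Q: calculated 46.3 vs reported 46.3 → residual 0.0 km
  R: calculated 76.4 vs reported 59.3 → residual 17.1 km
  S: calculated 47.4 vs reported 47.4 → residual 0.0 km
P, Q, S are mutually consistent (residuals ≈ 0); R is off by 17.1 km.

R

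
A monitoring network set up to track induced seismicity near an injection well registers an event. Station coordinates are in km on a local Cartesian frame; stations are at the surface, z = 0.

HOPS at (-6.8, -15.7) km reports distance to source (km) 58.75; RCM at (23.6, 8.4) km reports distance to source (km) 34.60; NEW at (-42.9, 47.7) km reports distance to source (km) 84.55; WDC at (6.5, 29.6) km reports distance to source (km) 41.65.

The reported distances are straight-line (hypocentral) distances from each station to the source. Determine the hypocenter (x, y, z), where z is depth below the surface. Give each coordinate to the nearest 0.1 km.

Each station gives a sphere (x−x_i)² + (y−y_i)² + z² = d_i² (stations at z=0).
Subtracting the HOPS sphere from RCM and NEW: z² cancels, leaving linear equations in x and y:
60.8 x + 48.2 y = 2589.19
-72.2 x + 126.8 y = 125.83
Solving: x ≈ 28.799, y ≈ 17.390 km (keep extra digits for the depth step; rounded: 28.8, 17.4).
Then from the HOPS sphere: z² = 58.75² − (x + 6.8)² − (y + 15.7)² with x = 28.799, y = 17.390, so z ≈ 33.005 ≈ 33.0 km.
Check against WDC (with the unrounded solution): distance 41.66 ≈ 41.65 km. ✓

x ≈ 28.8 km, y ≈ 17.4 km, depth ≈ 33.0 km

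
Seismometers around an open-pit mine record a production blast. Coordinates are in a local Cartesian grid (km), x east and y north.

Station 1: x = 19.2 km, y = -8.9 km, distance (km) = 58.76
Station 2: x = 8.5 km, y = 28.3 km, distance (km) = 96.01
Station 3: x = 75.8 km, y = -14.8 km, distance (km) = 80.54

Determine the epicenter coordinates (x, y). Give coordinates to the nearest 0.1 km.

Circle about each station: (x − 19.2)² + (y + 8.9)² = 58.76²; (x − 8.5)² + (y − 28.3)² = 96.01²; (x − 75.8)² + (y + 14.8)² = 80.54².
Subtracting the Station 1 equation from the Station 2 and Station 3 equations removes the quadratic terms:
-21.4 x + 74.4 y = -5339.89
113.2 x − 11.8 y = 2482.88
Solving the 2×2 system: x ≈ 14.9, y ≈ -67.5 km.
Check against Station 1 (with the unrounded x, y): √((x − 19.2)²+(y + 8.9)²) = 58.75 ≈ 58.76 km. ✓

14.9 km east, -67.5 km north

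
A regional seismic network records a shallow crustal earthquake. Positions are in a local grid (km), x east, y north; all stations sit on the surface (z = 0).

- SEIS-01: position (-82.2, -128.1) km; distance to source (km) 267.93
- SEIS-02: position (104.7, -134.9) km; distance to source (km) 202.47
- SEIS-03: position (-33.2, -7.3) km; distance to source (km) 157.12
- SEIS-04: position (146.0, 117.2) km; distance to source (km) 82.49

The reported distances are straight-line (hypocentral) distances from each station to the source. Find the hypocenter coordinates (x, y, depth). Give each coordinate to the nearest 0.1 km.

x ≈ 100.7 km, y ≈ 63.0 km, depth ≈ 42.6 km

Each station gives a sphere (x−x_i)² + (y−y_i)² + z² = d_i² (stations at z=0).
Subtracting the SEIS-01 sphere from SEIS-02 and SEIS-03: z² cancels, leaving linear equations in x and y:
373.8 x − 13.6 y = 36786.03
98.0 x + 241.6 y = 25088.87
Solving: x ≈ 100.703, y ≈ 62.997 km (keep extra digits for the depth step; rounded: 100.7, 63.0).
Then from the SEIS-01 sphere: z² = 267.93² − (x + 82.2)² − (y + 128.1)² with x = 100.703, y = 62.997, so z ≈ 42.602 ≈ 42.6 km.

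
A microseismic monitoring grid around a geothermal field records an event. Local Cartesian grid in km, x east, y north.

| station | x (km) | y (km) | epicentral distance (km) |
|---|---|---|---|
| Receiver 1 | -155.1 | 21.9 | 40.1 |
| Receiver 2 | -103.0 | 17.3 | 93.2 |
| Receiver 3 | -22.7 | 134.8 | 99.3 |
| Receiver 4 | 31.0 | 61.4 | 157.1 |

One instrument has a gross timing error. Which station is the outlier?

Receiver 1

Solve using three stations at a time. Using Receiver 2, Receiver 3, Receiver 4 (subtract circle equations pairwise → linear system) gives (x, y) ≈ (-118.7, 109.2).
Distances from that point to each station vs reported:
  Receiver 1: calculated 94.6 vs reported 40.1 → residual 54.5 km
  Receiver 2: calculated 93.2 vs reported 93.2 → residual 0.0 km
  Receiver 3: calculated 99.3 vs reported 99.3 → residual 0.0 km
  Receiver 4: calculated 157.1 vs reported 157.1 → residual 0.0 km
Receiver 2, Receiver 3, Receiver 4 are mutually consistent (residuals ≈ 0); Receiver 1 is off by 54.5 km.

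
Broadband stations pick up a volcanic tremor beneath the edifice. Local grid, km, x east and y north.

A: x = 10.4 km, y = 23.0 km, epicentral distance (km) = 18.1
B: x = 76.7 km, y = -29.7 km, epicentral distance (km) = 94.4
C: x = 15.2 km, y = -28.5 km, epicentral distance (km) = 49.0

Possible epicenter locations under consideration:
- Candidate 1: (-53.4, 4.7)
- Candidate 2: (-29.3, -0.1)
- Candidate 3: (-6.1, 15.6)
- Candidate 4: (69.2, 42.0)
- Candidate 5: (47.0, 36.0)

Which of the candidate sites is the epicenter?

Candidate 3

For each candidate, compare |candidate − station| to the reported distance:
Candidate 1: residuals A 48.3, B 40.2, C 27.2 → max 48.3 km
Candidate 2: residuals A 27.8, B 15.7, C 3.8 → max 27.8 km
Candidate 3: residuals A 0.0, B 0.0, C 0.0 → max 0.0 km
Candidate 4: residuals A 43.7, B 22.3, C 39.8 → max 43.7 km
Candidate 5: residuals A 20.7, B 22.3, C 22.9 → max 22.9 km
Only Candidate 3 has all residuals ≈ 0.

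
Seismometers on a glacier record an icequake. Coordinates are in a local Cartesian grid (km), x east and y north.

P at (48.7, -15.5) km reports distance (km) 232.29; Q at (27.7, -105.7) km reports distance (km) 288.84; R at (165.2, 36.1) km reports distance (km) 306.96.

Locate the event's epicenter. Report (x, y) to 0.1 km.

Circle about each station: (x − 48.7)² + (y + 15.5)² = 232.29²; (x − 27.7)² + (y + 105.7)² = 288.84²; (x − 165.2)² + (y − 36.1)² = 306.96².
Subtracting the P equation from the Q and R equations removes the quadratic terms:
-42.0 x − 180.4 y = -20142.06
233.0 x + 103.2 y = -14283.49
Solving the 2×2 system: x ≈ -123.5, y ≈ 140.4 km.
Check against P (with the unrounded x, y): √((x − 48.7)²+(y + 15.5)²) = 232.28 ≈ 232.29 km. ✓

x ≈ -123.5 km, y ≈ 140.4 km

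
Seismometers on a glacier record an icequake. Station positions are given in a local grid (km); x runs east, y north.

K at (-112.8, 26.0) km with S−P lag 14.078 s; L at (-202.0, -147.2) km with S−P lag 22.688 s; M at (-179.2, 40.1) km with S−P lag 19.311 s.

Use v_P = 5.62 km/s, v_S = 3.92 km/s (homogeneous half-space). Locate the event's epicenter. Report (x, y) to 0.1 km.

Distance from S−P lag: d = Δt · v_P v_S / (v_P − v_S) = Δt · (5.62·3.92)/(5.62−3.92) ≈ 12.9591·Δt.
So d_K = 182.44, d_L = 294.02, d_M = 250.25 km.
Circle about each station: (x + 112.8)² + (y − 26.0)² = 182.44²; (x + 202.0)² + (y + 147.2)² = 294.02²; (x + 179.2)² + (y − 40.1)² = 250.25².
Subtracting pairs of circle equations eliminates x²+y² and gives linear equations (the radical axes):
-178.4 x − 346.4 y = -4091.41
-132.8 x + 28.2 y = -9019.90
Solving the 2×2 system: x ≈ 63.5, y ≈ -20.9 km.

63.5 km east, -20.9 km north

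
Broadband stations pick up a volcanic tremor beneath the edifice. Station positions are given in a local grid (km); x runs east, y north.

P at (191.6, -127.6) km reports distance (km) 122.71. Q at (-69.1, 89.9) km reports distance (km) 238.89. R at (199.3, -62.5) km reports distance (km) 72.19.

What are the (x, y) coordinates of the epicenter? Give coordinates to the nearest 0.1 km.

x ≈ 146.2 km, y ≈ -13.6 km

Circle about each station: (x − 191.6)² + (y + 127.6)² = 122.71²; (x + 69.1)² + (y − 89.9)² = 238.89²; (x − 199.3)² + (y + 62.5)² = 72.19².
Subtracting the P equation from the Q and R equations removes the quadratic terms:
-521.4 x + 435.0 y = -82146.19
15.4 x + 130.2 y = 480.77
Solving the 2×2 system: x ≈ 146.2, y ≈ -13.6 km.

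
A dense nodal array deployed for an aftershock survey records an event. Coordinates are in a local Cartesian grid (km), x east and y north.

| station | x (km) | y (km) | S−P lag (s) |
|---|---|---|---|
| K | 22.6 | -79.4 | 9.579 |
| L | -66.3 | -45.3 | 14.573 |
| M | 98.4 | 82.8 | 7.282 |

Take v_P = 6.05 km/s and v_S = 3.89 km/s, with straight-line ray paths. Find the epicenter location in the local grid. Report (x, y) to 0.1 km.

Distance from S−P lag: d = Δt · v_P v_S / (v_P − v_S) = Δt · (6.05·3.89)/(6.05−3.89) ≈ 10.8956·Δt.
So d_K = 104.37, d_L = 158.78, d_M = 79.34 km.
Circle about each station: (x − 22.6)² + (y + 79.4)² = 104.37²; (x + 66.3)² + (y + 45.3)² = 158.78²; (x − 98.4)² + (y − 82.8)² = 79.34².
Subtracting the K equation from the L and M equations removes the quadratic terms:
-177.8 x + 68.2 y = -14685.33
151.6 x + 324.4 y = 14321.54
Solving the 2×2 system: x ≈ 84.4, y ≈ 4.7 km.
Check against K (with the unrounded x, y): √((x − 22.6)²+(y + 79.4)²) = 104.37 ≈ 104.37 km. ✓

(84.4, 4.7)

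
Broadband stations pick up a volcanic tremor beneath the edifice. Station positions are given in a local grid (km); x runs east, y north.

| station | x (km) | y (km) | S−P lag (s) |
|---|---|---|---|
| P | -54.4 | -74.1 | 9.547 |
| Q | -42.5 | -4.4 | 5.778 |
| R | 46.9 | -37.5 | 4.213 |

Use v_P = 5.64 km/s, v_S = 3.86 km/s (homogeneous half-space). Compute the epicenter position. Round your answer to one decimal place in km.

(26.7, 9.9)

Distance from S−P lag: d = Δt · v_P v_S / (v_P − v_S) = Δt · (5.64·3.86)/(5.64−3.86) ≈ 12.2306·Δt.
So d_P = 116.77, d_Q = 70.67, d_R = 51.53 km.
Circle about each station: (x + 54.4)² + (y + 74.1)² = 116.77²; (x + 42.5)² + (y + 4.4)² = 70.67²; (x − 46.9)² + (y + 37.5)² = 51.53².
Subtracting pairs of circle equations eliminates x²+y² and gives linear equations (the radical axes):
23.8 x + 139.4 y = 2016.42
202.6 x + 73.2 y = 6135.58
Solving the 2×2 system: x ≈ 26.7, y ≈ 9.9 km.
Check against P (with the unrounded x, y): √((x + 54.4)²+(y + 74.1)²) = 116.77 ≈ 116.77 km. ✓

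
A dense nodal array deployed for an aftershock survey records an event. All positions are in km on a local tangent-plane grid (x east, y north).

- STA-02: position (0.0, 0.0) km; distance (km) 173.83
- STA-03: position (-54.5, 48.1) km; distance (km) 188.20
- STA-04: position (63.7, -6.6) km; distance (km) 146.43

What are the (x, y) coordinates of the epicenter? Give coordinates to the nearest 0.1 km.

x ≈ 114.6 km, y ≈ 130.7 km

Circle about each station: x² + y² = 173.83²; (x + 54.5)² + (y − 48.1)² = 188.20²; (x − 63.7)² + (y + 6.6)² = 146.43².
Subtracting the STA-02 equation from the STA-03 and STA-04 equations removes the quadratic terms:
-109.0 x + 96.2 y = 81.49
127.4 x − 13.2 y = 12876.37
Solving the 2×2 system: x ≈ 114.6, y ≈ 130.7 km.
Check against STA-02 (with the unrounded x, y): √(x²+y²) = 173.84 ≈ 173.83 km. ✓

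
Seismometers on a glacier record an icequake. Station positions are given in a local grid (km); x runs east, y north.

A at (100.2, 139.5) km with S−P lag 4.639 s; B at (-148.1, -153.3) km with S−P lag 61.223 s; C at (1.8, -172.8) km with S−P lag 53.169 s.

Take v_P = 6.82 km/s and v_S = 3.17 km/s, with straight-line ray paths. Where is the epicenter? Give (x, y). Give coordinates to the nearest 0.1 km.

x ≈ 73.3 km, y ≈ 133.9 km

Distance from S−P lag: d = Δt · v_P v_S / (v_P − v_S) = Δt · (6.82·3.17)/(6.82−3.17) ≈ 5.9231·Δt.
So d_A = 27.48, d_B = 362.63, d_C = 314.93 km.
Circle about each station: (x − 100.2)² + (y − 139.5)² = 27.48²; (x + 148.1)² + (y + 153.3)² = 362.63²; (x − 1.8)² + (y + 172.8)² = 314.93².
Subtracting the A equation from the B and C equations removes the quadratic terms:
-496.6 x − 585.6 y = -114811.16
-196.8 x − 624.6 y = -98062.96
Solving the 2×2 system: x ≈ 73.3, y ≈ 133.9 km.
Check against A (with the unrounded x, y): √((x − 100.2)²+(y − 139.5)²) = 27.49 ≈ 27.48 km. ✓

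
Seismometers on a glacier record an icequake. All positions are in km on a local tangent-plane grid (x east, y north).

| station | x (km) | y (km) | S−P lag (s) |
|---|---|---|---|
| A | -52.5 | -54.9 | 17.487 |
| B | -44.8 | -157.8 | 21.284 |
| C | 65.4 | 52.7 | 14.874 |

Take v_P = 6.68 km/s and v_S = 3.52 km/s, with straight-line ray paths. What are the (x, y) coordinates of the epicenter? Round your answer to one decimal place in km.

x ≈ 77.6 km, y ≈ -57.3 km

Distance from S−P lag: d = Δt · v_P v_S / (v_P − v_S) = Δt · (6.68·3.52)/(6.68−3.52) ≈ 7.4410·Δt.
So d_A = 130.12, d_B = 158.37, d_C = 110.68 km.
Circle about each station: (x + 52.5)² + (y + 54.9)² = 130.12²; (x + 44.8)² + (y + 157.8)² = 158.37²; (x − 65.4)² + (y − 52.7)² = 110.68².
Subtracting pairs of circle equations eliminates x²+y² and gives linear equations (the radical axes):
15.4 x − 205.8 y = 12987.78
235.8 x + 215.2 y = 5965.34
Solving the 2×2 system: x ≈ 77.6, y ≈ -57.3 km.
Check against A (with the unrounded x, y): √((x + 52.5)²+(y + 54.9)²) = 130.12 ≈ 130.12 km. ✓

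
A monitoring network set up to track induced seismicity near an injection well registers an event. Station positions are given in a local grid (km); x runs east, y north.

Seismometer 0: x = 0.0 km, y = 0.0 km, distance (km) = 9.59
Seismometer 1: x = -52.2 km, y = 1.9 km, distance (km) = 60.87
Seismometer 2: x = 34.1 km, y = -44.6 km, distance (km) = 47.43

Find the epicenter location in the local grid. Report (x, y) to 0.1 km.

x ≈ 8.3 km, y ≈ -4.8 km

Circle about each station: x² + y² = 9.59²; (x + 52.2)² + (y − 1.9)² = 60.87²; (x − 34.1)² + (y + 44.6)² = 47.43².
Subtracting the Seismometer 0 equation from the Seismometer 1 and Seismometer 2 equations removes the quadratic terms:
-104.4 x + 3.8 y = -884.74
68.2 x − 89.2 y = 994.33
Solving the 2×2 system: x ≈ 8.3, y ≈ -4.8 km.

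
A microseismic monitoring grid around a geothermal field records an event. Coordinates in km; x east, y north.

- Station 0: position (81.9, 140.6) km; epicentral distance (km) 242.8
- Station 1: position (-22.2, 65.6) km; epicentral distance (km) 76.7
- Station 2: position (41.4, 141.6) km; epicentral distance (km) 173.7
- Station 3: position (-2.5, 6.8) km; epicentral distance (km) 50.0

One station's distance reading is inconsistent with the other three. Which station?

Solve using three stations at a time. Using Station 1, Station 2, Station 3 (subtract circle equations pairwise → linear system) gives (x, y) ≈ (-51.0, -5.5).
Distances from that point to each station vs reported:
  Station 0: calculated 197.5 vs reported 242.8 → residual 45.3 km
  Station 1: calculated 76.7 vs reported 76.7 → residual 0.0 km
  Station 2: calculated 173.7 vs reported 173.7 → residual 0.0 km
  Station 3: calculated 50.0 vs reported 50.0 → residual 0.0 km
Station 1, Station 2, Station 3 are mutually consistent (residuals ≈ 0); Station 0 is off by 45.3 km.

Station 0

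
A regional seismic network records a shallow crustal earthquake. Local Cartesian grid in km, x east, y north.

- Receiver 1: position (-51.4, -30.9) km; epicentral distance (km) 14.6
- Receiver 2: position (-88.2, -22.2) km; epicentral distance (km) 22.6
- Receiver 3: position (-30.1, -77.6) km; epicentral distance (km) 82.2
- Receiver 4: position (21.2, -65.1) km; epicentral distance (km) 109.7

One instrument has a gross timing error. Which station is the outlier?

Receiver 1

Solve using three stations at a time. Using Receiver 2, Receiver 3, Receiver 4 (subtract circle equations pairwise → linear system) gives (x, y) ≈ (-71.7, -6.6).
Distances from that point to each station vs reported:
  Receiver 1: calculated 31.6 vs reported 14.6 → residual 17.0 km
  Receiver 2: calculated 22.7 vs reported 22.6 → residual 0.1 km
  Receiver 3: calculated 82.2 vs reported 82.2 → residual 0.0 km
  Receiver 4: calculated 109.7 vs reported 109.7 → residual 0.0 km
Receiver 2, Receiver 3, Receiver 4 are mutually consistent (residuals ≈ 0); Receiver 1 is off by 17.0 km.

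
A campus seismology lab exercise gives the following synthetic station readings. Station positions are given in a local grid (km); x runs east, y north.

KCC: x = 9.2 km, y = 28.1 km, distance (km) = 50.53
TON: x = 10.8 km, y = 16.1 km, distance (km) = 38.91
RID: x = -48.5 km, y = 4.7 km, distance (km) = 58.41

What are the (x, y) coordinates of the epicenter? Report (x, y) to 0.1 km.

3.4 km east, -22.1 km north

Circle about each station: (x − 9.2)² + (y − 28.1)² = 50.53²; (x − 10.8)² + (y − 16.1)² = 38.91²; (x + 48.5)² + (y − 4.7)² = 58.41².
Subtracting the KCC equation from the TON and RID equations removes the quadratic terms:
3.2 x − 24.0 y = 540.89
-115.4 x − 46.8 y = 641.64
Solving the 2×2 system: x ≈ 3.4, y ≈ -22.1 km.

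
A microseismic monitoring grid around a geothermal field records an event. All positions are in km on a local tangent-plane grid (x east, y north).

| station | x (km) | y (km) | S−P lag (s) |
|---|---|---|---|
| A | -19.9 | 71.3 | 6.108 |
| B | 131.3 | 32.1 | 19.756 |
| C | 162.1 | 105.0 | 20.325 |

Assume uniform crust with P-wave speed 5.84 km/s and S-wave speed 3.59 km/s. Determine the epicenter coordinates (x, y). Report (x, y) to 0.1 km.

Distance from S−P lag: d = Δt · v_P v_S / (v_P − v_S) = Δt · (5.84·3.59)/(5.84−3.59) ≈ 9.3180·Δt.
So d_A = 56.91, d_B = 184.09, d_C = 189.39 km.
Circle about each station: (x + 19.9)² + (y − 71.3)² = 56.91²; (x − 131.3)² + (y − 32.1)² = 184.09²; (x − 162.1)² + (y − 105.0)² = 189.39².
Subtracting the A equation from the B and C equations removes the quadratic terms:
302.4 x − 78.4 y = -17859.98
364.0 x + 67.4 y = -808.11
Solving the 2×2 system: x ≈ -25.9, y ≈ 127.9 km.
Check against A (with the unrounded x, y): √((x + 19.9)²+(y − 71.3)²) = 56.91 ≈ 56.91 km. ✓

(-25.9, 127.9)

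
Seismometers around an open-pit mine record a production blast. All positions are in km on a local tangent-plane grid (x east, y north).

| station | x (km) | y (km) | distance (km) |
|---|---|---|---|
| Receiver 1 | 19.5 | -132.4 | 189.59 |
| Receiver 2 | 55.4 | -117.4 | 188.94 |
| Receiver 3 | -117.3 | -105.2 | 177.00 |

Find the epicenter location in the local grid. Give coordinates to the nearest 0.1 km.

Circle about each station: (x − 19.5)² + (y + 132.4)² = 189.59²; (x − 55.4)² + (y + 117.4)² = 188.94²; (x + 117.3)² + (y + 105.2)² = 177.00².
Subtracting the Receiver 1 equation from the Receiver 2 and Receiver 3 equations removes the quadratic terms:
71.8 x + 30.0 y = -812.05
-273.6 x + 54.4 y = 11531.69
Solving the 2×2 system: x ≈ -32.2, y ≈ 50.0 km.
Check against Receiver 1 (with the unrounded x, y): √((x − 19.5)²+(y + 132.4)²) = 189.59 ≈ 189.59 km. ✓

-32.2 km east, 50.0 km north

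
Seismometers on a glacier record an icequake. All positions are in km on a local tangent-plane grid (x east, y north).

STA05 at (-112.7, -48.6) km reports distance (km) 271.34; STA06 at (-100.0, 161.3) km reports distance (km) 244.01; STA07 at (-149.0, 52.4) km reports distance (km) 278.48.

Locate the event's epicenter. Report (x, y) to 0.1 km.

128.5 km east, 75.7 km north

Circle about each station: (x + 112.7)² + (y + 48.6)² = 271.34²; (x + 100.0)² + (y − 161.3)² = 244.01²; (x + 149.0)² + (y − 52.4)² = 278.48².
Subtracting pairs of circle equations eliminates x²+y² and gives linear equations (the radical axes):
25.4 x + 419.8 y = 35038.96
-72.6 x + 202.0 y = 5957.80
Solving the 2×2 system: x ≈ 128.5, y ≈ 75.7 km.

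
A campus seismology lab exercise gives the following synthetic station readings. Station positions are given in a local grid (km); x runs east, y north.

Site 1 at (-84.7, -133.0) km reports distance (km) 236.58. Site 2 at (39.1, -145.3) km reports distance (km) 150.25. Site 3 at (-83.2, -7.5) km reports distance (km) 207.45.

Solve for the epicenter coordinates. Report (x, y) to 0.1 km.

(123.8, -21.2)

Circle about each station: (x + 84.7)² + (y + 133.0)² = 236.58²; (x − 39.1)² + (y + 145.3)² = 150.25²; (x + 83.2)² + (y + 7.5)² = 207.45².
Subtracting pairs of circle equations eliminates x²+y² and gives linear equations (the radical axes):
247.6 x − 24.6 y = 31172.84
3.0 x + 251.0 y = -4950.01
Solving the 2×2 system: x ≈ 123.8, y ≈ -21.2 km.
Check against Site 1 (with the unrounded x, y): √((x + 84.7)²+(y + 133.0)²) = 236.58 ≈ 236.58 km. ✓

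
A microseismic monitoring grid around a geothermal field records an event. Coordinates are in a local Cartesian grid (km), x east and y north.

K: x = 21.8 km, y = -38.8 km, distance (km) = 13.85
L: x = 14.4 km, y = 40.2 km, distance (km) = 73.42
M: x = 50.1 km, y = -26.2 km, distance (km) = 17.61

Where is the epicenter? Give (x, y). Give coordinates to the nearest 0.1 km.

Circle about each station: (x − 21.8)² + (y + 38.8)² = 13.85²; (x − 14.4)² + (y − 40.2)² = 73.42²; (x − 50.1)² + (y + 26.2)² = 17.61².
Subtracting the K equation from the L and M equations removes the quadratic terms:
-14.8 x + 158.0 y = -5355.95
56.6 x + 25.2 y = 1097.48
Solving the 2×2 system: x ≈ 33.1, y ≈ -30.8 km.

33.1 km east, -30.8 km north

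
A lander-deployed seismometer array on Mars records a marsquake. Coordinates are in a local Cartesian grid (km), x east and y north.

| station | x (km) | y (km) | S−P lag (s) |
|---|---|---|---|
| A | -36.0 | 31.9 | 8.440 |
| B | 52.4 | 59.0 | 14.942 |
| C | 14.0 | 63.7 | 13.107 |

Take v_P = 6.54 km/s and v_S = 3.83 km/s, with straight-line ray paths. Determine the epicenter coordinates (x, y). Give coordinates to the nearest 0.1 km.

(-37.2, -46.1)

Distance from S−P lag: d = Δt · v_P v_S / (v_P − v_S) = Δt · (6.54·3.83)/(6.54−3.83) ≈ 9.2429·Δt.
So d_A = 78.01, d_B = 138.11, d_C = 121.15 km.
Circle about each station: (x + 36.0)² + (y − 31.9)² = 78.01²; (x − 52.4)² + (y − 59.0)² = 138.11²; (x − 14.0)² + (y − 63.7)² = 121.15².
Subtracting the A equation from the B and C equations removes the quadratic terms:
176.8 x + 54.2 y = -9075.66
100.0 x + 63.6 y = -6651.68
Solving the 2×2 system: x ≈ -37.2, y ≈ -46.1 km.
Check against A (with the unrounded x, y): √((x + 36.0)²+(y − 31.9)²) = 78.00 ≈ 78.01 km. ✓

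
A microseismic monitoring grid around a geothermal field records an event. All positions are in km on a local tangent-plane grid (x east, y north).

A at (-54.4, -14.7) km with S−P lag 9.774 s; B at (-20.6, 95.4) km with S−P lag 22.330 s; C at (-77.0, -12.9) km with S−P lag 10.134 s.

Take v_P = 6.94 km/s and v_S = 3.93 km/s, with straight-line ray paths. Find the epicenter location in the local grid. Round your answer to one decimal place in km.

Distance from S−P lag: d = Δt · v_P v_S / (v_P − v_S) = Δt · (6.94·3.93)/(6.94−3.93) ≈ 9.0612·Δt.
So d_A = 88.56, d_B = 202.34, d_C = 91.83 km.
Circle about each station: (x + 54.4)² + (y + 14.7)² = 88.56²; (x + 20.6)² + (y − 95.4)² = 202.34²; (x + 77.0)² + (y + 12.9)² = 91.83².
Subtracting the A equation from the B and C equations removes the quadratic terms:
67.6 x + 220.2 y = -26748.53
-45.2 x + 3.6 y = 2330.08
Solving the 2×2 system: x ≈ -59.8, y ≈ -103.1 km.
Check against A (with the unrounded x, y): √((x + 54.4)²+(y + 14.7)²) = 88.59 ≈ 88.56 km. ✓

-59.8 km east, -103.1 km north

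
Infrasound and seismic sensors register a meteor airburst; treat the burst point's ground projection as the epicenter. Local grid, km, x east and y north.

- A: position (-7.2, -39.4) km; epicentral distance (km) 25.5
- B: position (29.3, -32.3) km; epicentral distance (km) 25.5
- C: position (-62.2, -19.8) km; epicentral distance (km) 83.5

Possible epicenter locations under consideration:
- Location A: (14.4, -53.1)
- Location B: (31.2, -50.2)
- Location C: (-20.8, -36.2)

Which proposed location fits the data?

Location A

For each candidate, compare |candidate − station| to the reported distance:
Location A: residuals A 0.1, B 0.1, C 0.0 → max 0.1 km
Location B: residuals A 14.4, B 7.5, C 14.7 → max 14.7 km
Location C: residuals A 11.5, B 24.8, C 39.0 → max 39.0 km
Only Location A has all residuals ≈ 0.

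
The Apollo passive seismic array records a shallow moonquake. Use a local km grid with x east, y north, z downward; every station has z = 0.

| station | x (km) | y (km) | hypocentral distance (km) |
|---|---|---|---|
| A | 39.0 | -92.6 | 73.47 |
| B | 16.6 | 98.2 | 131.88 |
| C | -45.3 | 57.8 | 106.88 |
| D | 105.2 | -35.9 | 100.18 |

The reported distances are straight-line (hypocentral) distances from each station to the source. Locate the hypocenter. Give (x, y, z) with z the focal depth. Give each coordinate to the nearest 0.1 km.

x ≈ 8.5 km, y ≈ -30.9 km, depth ≈ 25.7 km

Each station gives a sphere (x−x_i)² + (y−y_i)² + z² = d_i² (stations at z=0).
Subtracting the A sphere from B and C: z² cancels, leaving linear equations in x and y:
-44.8 x + 381.6 y = -12171.45
-168.6 x + 300.8 y = -10728.32
Solving: x ≈ 8.508, y ≈ -30.897 km (keep extra digits for the depth step; rounded: 8.5, -30.9).
Then from the A sphere: z² = 73.47² − (x − 39.0)² − (y + 92.6)² with x = 8.508, y = -30.897, so z ≈ 25.706 ≈ 25.7 km.
Check against D (with the unrounded solution): distance 100.18 ≈ 100.18 km. ✓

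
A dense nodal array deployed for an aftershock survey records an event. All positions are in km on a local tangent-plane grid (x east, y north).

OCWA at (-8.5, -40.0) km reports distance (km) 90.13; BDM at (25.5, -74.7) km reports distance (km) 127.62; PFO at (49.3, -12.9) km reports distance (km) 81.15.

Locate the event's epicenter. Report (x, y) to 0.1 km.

x ≈ -2.1 km, y ≈ 49.9 km

Circle about each station: (x + 8.5)² + (y + 40.0)² = 90.13²; (x − 25.5)² + (y + 74.7)² = 127.62²; (x − 49.3)² + (y + 12.9)² = 81.15².
Subtracting the OCWA equation from the BDM and PFO equations removes the quadratic terms:
68.0 x − 69.4 y = -3605.36
115.6 x + 54.2 y = 2462.74
Solving the 2×2 system: x ≈ -2.1, y ≈ 49.9 km.
Check against OCWA (with the unrounded x, y): √((x + 8.5)²+(y + 40.0)²) = 90.13 ≈ 90.13 km. ✓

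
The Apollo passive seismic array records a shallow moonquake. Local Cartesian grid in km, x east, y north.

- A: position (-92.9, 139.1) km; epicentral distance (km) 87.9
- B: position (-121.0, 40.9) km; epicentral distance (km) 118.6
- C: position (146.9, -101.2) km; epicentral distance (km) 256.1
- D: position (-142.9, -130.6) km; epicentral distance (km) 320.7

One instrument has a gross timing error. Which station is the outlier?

D

Solve using three stations at a time. Using A, B, C (subtract circle equations pairwise → linear system) gives (x, y) ≈ (-16.1, 96.3).
Distances from that point to each station vs reported:
  A: calculated 87.9 vs reported 87.9 → residual 0.0 km
  B: calculated 118.6 vs reported 118.6 → residual 0.0 km
  C: calculated 256.1 vs reported 256.1 → residual 0.0 km
  D: calculated 259.9 vs reported 320.7 → residual 60.8 km
A, B, C are mutually consistent (residuals ≈ 0); D is off by 60.8 km.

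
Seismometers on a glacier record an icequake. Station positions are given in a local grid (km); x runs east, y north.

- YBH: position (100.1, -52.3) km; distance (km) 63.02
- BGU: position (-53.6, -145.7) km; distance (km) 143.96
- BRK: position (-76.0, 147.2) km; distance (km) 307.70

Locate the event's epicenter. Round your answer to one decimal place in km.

Circle about each station: (x − 100.1)² + (y + 52.3)² = 63.02²; (x + 53.6)² + (y + 145.7)² = 143.96²; (x + 76.0)² + (y − 147.2)² = 307.70².
Subtracting the YBH equation from the BGU and BRK equations removes the quadratic terms:
-307.4 x − 186.8 y = -5406.81
-352.2 x + 399.0 y = -76019.23
Solving the 2×2 system: x ≈ 86.8, y ≈ -113.9 km.
Check against YBH (with the unrounded x, y): √((x − 100.1)²+(y + 52.3)²) = 63.02 ≈ 63.02 km. ✓

86.8 km east, -113.9 km north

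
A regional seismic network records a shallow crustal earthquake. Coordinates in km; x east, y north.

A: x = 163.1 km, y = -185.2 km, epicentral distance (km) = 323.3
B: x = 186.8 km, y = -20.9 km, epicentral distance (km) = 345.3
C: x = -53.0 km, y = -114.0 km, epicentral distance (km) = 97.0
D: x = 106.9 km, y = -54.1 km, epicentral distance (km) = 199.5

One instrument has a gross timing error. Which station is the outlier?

D

Solve using three stations at a time. Using A, B, C (subtract circle equations pairwise → linear system) gives (x, y) ≈ (-149.0, -101.1).
Distances from that point to each station vs reported:
  A: calculated 323.3 vs reported 323.3 → residual 0.0 km
  B: calculated 345.3 vs reported 345.3 → residual 0.0 km
  C: calculated 96.9 vs reported 97.0 → residual 0.1 km
  D: calculated 260.2 vs reported 199.5 → residual 60.7 km
A, B, C are mutually consistent (residuals ≈ 0); D is off by 60.7 km.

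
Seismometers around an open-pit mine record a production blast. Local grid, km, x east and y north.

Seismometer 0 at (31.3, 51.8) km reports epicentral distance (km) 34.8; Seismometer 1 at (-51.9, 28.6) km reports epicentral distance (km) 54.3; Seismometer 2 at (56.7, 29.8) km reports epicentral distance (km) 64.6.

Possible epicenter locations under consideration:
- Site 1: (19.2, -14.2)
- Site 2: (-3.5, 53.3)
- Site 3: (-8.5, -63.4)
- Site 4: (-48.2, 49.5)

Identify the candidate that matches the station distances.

Site 2

For each candidate, compare |candidate − station| to the reported distance:
Site 1: residuals Seismometer 0 32.3, Seismometer 1 28.7, Seismometer 2 6.8 → max 32.3 km
Site 2: residuals Seismometer 0 0.0, Seismometer 1 0.0, Seismometer 2 0.0 → max 0.0 km
Site 3: residuals Seismometer 0 87.1, Seismometer 1 47.4, Seismometer 2 49.1 → max 87.1 km
Site 4: residuals Seismometer 0 44.7, Seismometer 1 33.1, Seismometer 2 42.1 → max 44.7 km
Only Site 2 has all residuals ≈ 0.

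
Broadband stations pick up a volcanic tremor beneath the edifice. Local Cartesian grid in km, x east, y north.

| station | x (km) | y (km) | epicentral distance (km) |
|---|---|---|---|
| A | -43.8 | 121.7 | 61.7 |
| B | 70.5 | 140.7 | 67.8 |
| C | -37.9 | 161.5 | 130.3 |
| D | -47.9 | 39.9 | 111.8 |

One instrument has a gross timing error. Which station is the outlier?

Solve using three stations at a time. Using B, C, D (subtract circle equations pairwise → linear system) gives (x, y) ≈ (58.6, 73.9).
Distances from that point to each station vs reported:
  A: calculated 113.0 vs reported 61.7 → residual 51.3 km
  B: calculated 67.8 vs reported 67.8 → residual 0.0 km
  C: calculated 130.3 vs reported 130.3 → residual 0.0 km
  D: calculated 111.8 vs reported 111.8 → residual 0.0 km
B, C, D are mutually consistent (residuals ≈ 0); A is off by 51.3 km.

A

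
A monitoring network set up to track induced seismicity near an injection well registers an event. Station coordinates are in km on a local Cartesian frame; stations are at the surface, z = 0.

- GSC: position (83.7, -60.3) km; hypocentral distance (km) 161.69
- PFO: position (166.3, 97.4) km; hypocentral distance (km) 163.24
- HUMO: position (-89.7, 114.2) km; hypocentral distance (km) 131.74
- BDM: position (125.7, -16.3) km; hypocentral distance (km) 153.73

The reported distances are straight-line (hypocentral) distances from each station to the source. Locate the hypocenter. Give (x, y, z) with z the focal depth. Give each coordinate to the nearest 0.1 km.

Each station gives a sphere (x−x_i)² + (y−y_i)² + z² = d_i² (stations at z=0).
Subtracting the GSC sphere from PFO and HUMO: z² cancels, leaving linear equations in x and y:
165.2 x + 315.4 y = 25997.03
-346.8 x + 349.0 y = 19234.18
Solving: x ≈ 17.999, y ≈ 72.998 km (keep extra digits for the depth step; rounded: 18.0, 73.0).
Then from the GSC sphere: z² = 161.69² − (x − 83.7)² − (y + 60.3)² with x = 17.999, y = 72.998, so z ≈ 63.708 ≈ 63.7 km.
Check against BDM (with the unrounded solution): distance 153.73 ≈ 153.73 km. ✓

(18.0, 73.0, 63.7)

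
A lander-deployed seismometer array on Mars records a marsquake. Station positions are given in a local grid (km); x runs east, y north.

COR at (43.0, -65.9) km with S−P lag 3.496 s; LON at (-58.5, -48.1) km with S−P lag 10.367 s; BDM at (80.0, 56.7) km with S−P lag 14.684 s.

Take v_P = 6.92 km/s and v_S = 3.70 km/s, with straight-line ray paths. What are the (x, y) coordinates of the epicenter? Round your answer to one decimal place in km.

x ≈ 23.9 km, y ≈ -45.7 km

Distance from S−P lag: d = Δt · v_P v_S / (v_P − v_S) = Δt · (6.92·3.70)/(6.92−3.70) ≈ 7.9516·Δt.
So d_COR = 27.80, d_LON = 82.43, d_BDM = 116.76 km.
Circle about each station: (x − 43.0)² + (y + 65.9)² = 27.80²; (x + 58.5)² + (y + 48.1)² = 82.43²; (x − 80.0)² + (y − 56.7)² = 116.76².
Subtracting pairs of circle equations eliminates x²+y² and gives linear equations (the radical axes):
-203.0 x + 35.6 y = -6477.81
74.0 x + 245.2 y = -9436.98
Solving the 2×2 system: x ≈ 23.9, y ≈ -45.7 km.
Check against COR (with the unrounded x, y): √((x − 43.0)²+(y + 65.9)²) = 27.80 ≈ 27.80 km. ✓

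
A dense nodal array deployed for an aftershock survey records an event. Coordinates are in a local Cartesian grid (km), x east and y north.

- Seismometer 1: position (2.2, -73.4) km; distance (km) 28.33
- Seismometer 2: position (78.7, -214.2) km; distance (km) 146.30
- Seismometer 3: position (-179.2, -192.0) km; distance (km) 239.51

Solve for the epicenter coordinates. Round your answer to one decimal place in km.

x ≈ 30.4 km, y ≈ -76.1 km

Circle about each station: (x − 2.2)² + (y + 73.4)² = 28.33²; (x − 78.7)² + (y + 214.2)² = 146.30²; (x + 179.2)² + (y + 192.0)² = 239.51².
Subtracting pairs of circle equations eliminates x²+y² and gives linear equations (the radical axes):
153.0 x − 281.6 y = 26081.83
-362.8 x − 237.2 y = 7021.79
Solving the 2×2 system: x ≈ 30.4, y ≈ -76.1 km.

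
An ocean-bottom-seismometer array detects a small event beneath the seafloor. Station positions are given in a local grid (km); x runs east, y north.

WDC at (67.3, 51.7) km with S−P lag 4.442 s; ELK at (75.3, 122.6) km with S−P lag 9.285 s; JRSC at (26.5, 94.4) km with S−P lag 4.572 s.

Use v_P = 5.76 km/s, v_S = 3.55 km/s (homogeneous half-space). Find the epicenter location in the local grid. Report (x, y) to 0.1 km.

26.2 km east, 52.1 km north

Distance from S−P lag: d = Δt · v_P v_S / (v_P − v_S) = Δt · (5.76·3.55)/(5.76−3.55) ≈ 9.2525·Δt.
So d_WDC = 41.10, d_ELK = 85.91, d_JRSC = 42.30 km.
Circle about each station: (x − 67.3)² + (y − 51.7)² = 41.10²; (x − 75.3)² + (y − 122.6)² = 85.91²; (x − 26.5)² + (y − 94.4)² = 42.30².
Subtracting pairs of circle equations eliminates x²+y² and gives linear equations (the radical axes):
16.0 x + 141.8 y = 7807.35
-81.6 x + 85.4 y = 2311.35
Solving the 2×2 system: x ≈ 26.2, y ≈ 52.1 km.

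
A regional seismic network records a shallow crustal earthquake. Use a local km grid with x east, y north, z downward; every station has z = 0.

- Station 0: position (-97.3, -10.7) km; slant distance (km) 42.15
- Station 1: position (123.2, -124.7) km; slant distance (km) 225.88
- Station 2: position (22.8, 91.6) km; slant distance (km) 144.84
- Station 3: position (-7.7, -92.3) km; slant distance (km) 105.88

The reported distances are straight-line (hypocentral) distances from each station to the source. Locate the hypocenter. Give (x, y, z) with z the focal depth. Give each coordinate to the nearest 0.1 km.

(-70.9, -13.9, 32.7)

Each station gives a sphere (x−x_i)² + (y−y_i)² + z² = d_i² (stations at z=0).
Subtracting the Station 0 sphere from Station 1 and Station 2: z² cancels, leaving linear equations in x and y:
441.0 x − 228.0 y = -28098.60
240.2 x + 204.6 y = -19873.38
Solving: x ≈ -70.900, y ≈ -13.896 km (keep extra digits for the depth step; rounded: -70.9, -13.9).
Then from the Station 0 sphere: z² = 42.15² − (x + 97.3)² − (y + 10.7)² with x = -70.900, y = -13.896, so z ≈ 32.702 ≈ 32.7 km.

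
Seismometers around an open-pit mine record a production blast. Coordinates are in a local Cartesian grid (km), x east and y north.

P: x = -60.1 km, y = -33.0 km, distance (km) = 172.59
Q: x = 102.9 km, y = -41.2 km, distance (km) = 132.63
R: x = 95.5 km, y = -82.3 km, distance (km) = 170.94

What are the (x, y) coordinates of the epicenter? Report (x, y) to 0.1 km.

(65.0, 85.9)

Circle about each station: (x + 60.1)² + (y + 33.0)² = 172.59²; (x − 102.9)² + (y + 41.2)² = 132.63²; (x − 95.5)² + (y + 82.3)² = 170.94².
Subtracting the P equation from the Q and R equations removes the quadratic terms:
326.0 x − 16.4 y = 19781.43
311.2 x − 98.6 y = 11759.35
Solving the 2×2 system: x ≈ 65.0, y ≈ 85.9 km.
Check against P (with the unrounded x, y): √((x + 60.1)²+(y + 33.0)²) = 172.58 ≈ 172.59 km. ✓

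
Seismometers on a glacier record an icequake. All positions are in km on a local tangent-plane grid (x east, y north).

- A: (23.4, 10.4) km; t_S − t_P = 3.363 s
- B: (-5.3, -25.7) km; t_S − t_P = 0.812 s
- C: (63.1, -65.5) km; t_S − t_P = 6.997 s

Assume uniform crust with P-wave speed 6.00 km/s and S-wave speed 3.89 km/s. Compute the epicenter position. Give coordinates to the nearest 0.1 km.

Distance from S−P lag: d = Δt · v_P v_S / (v_P − v_S) = Δt · (6.00·3.89)/(6.00−3.89) ≈ 11.0616·Δt.
So d_A = 37.20, d_B = 8.98, d_C = 77.40 km.
Circle about each station: (x − 23.4)² + (y − 10.4)² = 37.20²; (x + 5.3)² + (y + 25.7)² = 8.98²; (x − 63.1)² + (y + 65.5)² = 77.40².
Subtracting the A equation from the B and C equations removes the quadratic terms:
-57.4 x − 72.2 y = 1336.06
79.4 x − 151.8 y = 3009.22
Solving the 2×2 system: x ≈ 1.0, y ≈ -19.3 km.

(1.0, -19.3)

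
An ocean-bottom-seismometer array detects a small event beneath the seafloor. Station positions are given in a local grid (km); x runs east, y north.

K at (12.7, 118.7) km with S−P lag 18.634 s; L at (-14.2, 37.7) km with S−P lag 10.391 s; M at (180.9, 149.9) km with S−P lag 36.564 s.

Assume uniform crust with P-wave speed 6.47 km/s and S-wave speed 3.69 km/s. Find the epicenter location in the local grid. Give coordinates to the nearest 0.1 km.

Distance from S−P lag: d = Δt · v_P v_S / (v_P − v_S) = Δt · (6.47·3.69)/(6.47−3.69) ≈ 8.5879·Δt.
So d_K = 160.03, d_L = 89.24, d_M = 314.01 km.
Circle about each station: (x − 12.7)² + (y − 118.7)² = 160.03²; (x + 14.2)² + (y − 37.7)² = 89.24²; (x − 180.9)² + (y − 149.9)² = 314.01².
Subtracting pairs of circle equations eliminates x²+y² and gives linear equations (the radical axes):
-53.8 x − 162.0 y = 5017.77
336.4 x + 62.4 y = -32048.84
Solving the 2×2 system: x ≈ -95.4, y ≈ 0.7 km.

x ≈ -95.4 km, y ≈ 0.7 km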